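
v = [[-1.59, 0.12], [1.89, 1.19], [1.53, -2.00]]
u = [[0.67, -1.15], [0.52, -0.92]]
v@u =[[-1.00, 1.72], [1.89, -3.27], [-0.01, 0.08]]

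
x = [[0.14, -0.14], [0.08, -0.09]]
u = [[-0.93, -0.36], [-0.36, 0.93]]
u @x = [[-0.16, 0.16], [0.02, -0.03]]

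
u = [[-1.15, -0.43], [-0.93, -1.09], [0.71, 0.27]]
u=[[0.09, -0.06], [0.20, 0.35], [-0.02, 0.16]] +[[-1.24, -0.37], [-1.13, -1.44], [0.73, 0.11]]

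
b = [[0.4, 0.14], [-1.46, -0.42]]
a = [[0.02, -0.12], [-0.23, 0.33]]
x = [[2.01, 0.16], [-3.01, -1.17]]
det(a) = -0.02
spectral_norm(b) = 1.58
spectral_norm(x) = 3.77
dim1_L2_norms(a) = [0.12, 0.4]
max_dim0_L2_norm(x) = 3.62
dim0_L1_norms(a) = [0.25, 0.45]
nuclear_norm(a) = 0.47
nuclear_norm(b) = 1.60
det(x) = -1.87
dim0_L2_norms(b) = [1.51, 0.44]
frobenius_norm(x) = 3.81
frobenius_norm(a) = 0.42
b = a @ x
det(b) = 0.04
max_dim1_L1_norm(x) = 4.18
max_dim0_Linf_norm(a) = 0.33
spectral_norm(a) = 0.42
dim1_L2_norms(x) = [2.02, 3.23]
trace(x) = 0.84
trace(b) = -0.02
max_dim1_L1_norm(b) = 1.88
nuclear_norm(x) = 4.27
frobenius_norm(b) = 1.58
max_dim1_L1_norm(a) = 0.56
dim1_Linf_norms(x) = [2.01, 3.01]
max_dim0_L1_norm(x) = 5.02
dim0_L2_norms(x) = [3.62, 1.18]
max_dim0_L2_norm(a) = 0.35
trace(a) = 0.35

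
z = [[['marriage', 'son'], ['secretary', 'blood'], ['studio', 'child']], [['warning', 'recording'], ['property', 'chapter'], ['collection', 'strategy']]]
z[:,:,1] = [['son', 'blood', 'child'], ['recording', 'chapter', 'strategy']]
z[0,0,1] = 'son'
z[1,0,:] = ['warning', 'recording']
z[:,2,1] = ['child', 'strategy']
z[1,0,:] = ['warning', 'recording']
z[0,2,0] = 'studio'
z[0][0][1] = 'son'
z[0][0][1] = 'son'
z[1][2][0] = 'collection'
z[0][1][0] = 'secretary'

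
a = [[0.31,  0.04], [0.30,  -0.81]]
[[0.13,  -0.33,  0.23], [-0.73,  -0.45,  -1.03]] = a@[[0.30, -1.07, 0.56], [1.01, 0.16, 1.48]]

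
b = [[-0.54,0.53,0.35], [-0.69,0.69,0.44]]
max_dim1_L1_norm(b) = 1.82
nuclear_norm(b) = 1.37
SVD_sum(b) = [[-0.54, 0.53, 0.35], [-0.69, 0.69, 0.44]] + [[-0.00, -0.0, 0.0],[0.0, 0.00, -0.0]]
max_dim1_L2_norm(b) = 1.07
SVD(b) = [[-0.61, -0.79], [-0.79, 0.61]] @ diag([1.356734479109974, 0.008458912116052085]) @ [[0.65, -0.64, -0.41],[0.24, 0.69, -0.68]]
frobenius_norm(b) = 1.36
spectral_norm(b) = 1.36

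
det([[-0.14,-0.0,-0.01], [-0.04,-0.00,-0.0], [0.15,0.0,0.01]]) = 0.000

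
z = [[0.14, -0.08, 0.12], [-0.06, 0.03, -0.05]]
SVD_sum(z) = [[0.14, -0.08, 0.12], [-0.06, 0.03, -0.05]] + [[-0.0,-0.00,-0.0], [-0.0,-0.00,-0.00]]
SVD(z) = [[-0.92, 0.38], [0.38, 0.92]] @ diag([0.21768826956875695, 0.0034376288572518956]) @ [[-0.7, 0.39, -0.60], [-0.47, -0.88, -0.02]]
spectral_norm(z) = 0.22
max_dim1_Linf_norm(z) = 0.14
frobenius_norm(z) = 0.22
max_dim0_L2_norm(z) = 0.15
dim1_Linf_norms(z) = [0.14, 0.06]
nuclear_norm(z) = 0.22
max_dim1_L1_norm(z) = 0.34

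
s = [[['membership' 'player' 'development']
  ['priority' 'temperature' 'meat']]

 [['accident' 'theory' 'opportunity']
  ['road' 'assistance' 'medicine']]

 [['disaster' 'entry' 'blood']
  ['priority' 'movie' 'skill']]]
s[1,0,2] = 'opportunity'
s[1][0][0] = 'accident'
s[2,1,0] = 'priority'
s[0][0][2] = 'development'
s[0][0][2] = 'development'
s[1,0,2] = 'opportunity'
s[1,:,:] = [['accident', 'theory', 'opportunity'], ['road', 'assistance', 'medicine']]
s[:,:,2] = [['development', 'meat'], ['opportunity', 'medicine'], ['blood', 'skill']]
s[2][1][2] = 'skill'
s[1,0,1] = 'theory'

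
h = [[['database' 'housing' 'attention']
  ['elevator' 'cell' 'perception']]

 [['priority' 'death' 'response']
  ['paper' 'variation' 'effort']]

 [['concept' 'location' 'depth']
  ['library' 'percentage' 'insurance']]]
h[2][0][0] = 'concept'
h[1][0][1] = 'death'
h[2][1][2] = 'insurance'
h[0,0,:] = ['database', 'housing', 'attention']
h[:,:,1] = [['housing', 'cell'], ['death', 'variation'], ['location', 'percentage']]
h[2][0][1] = 'location'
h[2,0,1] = 'location'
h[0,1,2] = 'perception'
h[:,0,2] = ['attention', 'response', 'depth']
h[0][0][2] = 'attention'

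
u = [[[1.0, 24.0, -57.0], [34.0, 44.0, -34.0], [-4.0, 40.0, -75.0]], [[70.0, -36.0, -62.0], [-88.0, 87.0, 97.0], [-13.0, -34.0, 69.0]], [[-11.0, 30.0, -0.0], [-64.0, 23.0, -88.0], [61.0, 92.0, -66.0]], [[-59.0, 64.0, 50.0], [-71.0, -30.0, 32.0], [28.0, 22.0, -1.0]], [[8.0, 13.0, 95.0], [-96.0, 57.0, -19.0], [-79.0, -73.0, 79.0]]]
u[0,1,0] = 34.0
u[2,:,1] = [30.0, 23.0, 92.0]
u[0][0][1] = 24.0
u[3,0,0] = -59.0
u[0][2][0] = -4.0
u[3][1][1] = -30.0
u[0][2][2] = -75.0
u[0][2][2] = -75.0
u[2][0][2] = -0.0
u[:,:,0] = [[1.0, 34.0, -4.0], [70.0, -88.0, -13.0], [-11.0, -64.0, 61.0], [-59.0, -71.0, 28.0], [8.0, -96.0, -79.0]]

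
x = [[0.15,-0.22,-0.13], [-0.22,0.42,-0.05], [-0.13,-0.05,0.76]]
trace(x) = 1.33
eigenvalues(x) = [0.0, 0.54, 0.79]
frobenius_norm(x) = 0.96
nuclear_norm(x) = 1.33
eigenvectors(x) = [[-0.86, -0.47, -0.19],  [-0.47, 0.88, -0.02],  [-0.18, -0.08, 0.98]]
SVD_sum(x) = [[0.03, 0.00, -0.15], [0.00, 0.00, -0.01], [-0.15, -0.01, 0.76]] + [[0.12, -0.22, 0.02], [-0.22, 0.42, -0.04], [0.02, -0.04, 0.00]] + [[0.0,0.00,0.00], [0.0,0.00,0.00], [0.00,0.0,0.0]]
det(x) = 0.00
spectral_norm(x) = 0.79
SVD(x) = [[-0.19,0.47,0.86], [-0.02,-0.88,0.47], [0.98,0.08,0.18]] @ diag([0.7866345136002103, 0.5415744956745867, 0.0017909907252031294]) @ [[-0.19,-0.02,0.98], [0.47,-0.88,0.08], [0.86,0.47,0.18]]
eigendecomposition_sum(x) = [[0.00, 0.00, 0.00], [0.00, 0.00, 0.0], [0.00, 0.00, 0.00]] + [[0.12, -0.22, 0.02], [-0.22, 0.42, -0.04], [0.02, -0.04, 0.0]] + [[0.03, 0.0, -0.15],[0.00, 0.00, -0.01],[-0.15, -0.01, 0.76]]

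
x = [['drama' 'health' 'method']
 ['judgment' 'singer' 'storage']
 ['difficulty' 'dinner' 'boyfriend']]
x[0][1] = 'health'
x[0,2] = 'method'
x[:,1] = ['health', 'singer', 'dinner']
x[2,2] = 'boyfriend'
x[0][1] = 'health'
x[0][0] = 'drama'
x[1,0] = 'judgment'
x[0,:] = ['drama', 'health', 'method']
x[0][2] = 'method'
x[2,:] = ['difficulty', 'dinner', 'boyfriend']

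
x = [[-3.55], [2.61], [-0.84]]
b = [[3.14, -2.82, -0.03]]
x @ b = [[-11.15, 10.01, 0.11], [8.2, -7.36, -0.08], [-2.64, 2.37, 0.03]]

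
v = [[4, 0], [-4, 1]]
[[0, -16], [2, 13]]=v @[[0, -4], [2, -3]]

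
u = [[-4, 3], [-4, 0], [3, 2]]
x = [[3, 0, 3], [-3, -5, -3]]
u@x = [[-21, -15, -21], [-12, 0, -12], [3, -10, 3]]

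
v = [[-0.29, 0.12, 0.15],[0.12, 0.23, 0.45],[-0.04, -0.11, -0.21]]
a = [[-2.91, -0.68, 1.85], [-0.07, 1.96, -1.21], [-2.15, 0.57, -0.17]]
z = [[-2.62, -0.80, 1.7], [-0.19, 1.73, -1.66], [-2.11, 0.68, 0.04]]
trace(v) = -0.27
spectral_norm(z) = 3.76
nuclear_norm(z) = 6.40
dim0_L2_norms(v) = [0.32, 0.28, 0.52]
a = z + v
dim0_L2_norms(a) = [3.62, 2.15, 2.22]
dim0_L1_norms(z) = [4.92, 3.21, 3.4]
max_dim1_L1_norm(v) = 0.8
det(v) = -0.00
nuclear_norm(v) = 0.91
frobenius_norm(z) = 4.59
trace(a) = -1.12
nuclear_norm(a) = 7.02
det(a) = 4.92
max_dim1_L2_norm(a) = 3.51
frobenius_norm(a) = 4.76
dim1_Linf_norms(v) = [0.29, 0.45, 0.21]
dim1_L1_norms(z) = [5.12, 3.58, 2.83]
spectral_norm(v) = 0.59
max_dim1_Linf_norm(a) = 2.91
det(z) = 0.04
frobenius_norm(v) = 0.67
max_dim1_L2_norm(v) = 0.52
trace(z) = -0.85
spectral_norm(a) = 3.98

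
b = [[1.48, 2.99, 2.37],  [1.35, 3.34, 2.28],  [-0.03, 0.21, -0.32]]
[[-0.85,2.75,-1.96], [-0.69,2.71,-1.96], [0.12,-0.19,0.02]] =b@[[-0.64, 0.33, -0.56], [0.19, 0.20, -0.25], [-0.20, 0.70, -0.16]]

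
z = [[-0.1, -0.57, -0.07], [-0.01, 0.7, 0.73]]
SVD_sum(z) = [[-0.02, -0.39, -0.3], [0.03, 0.79, 0.61]] + [[-0.08, -0.18, 0.23], [-0.04, -0.09, 0.12]]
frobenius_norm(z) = 1.17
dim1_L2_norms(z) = [0.58, 1.01]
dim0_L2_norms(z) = [0.1, 0.9, 0.73]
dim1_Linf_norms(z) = [0.57, 0.73]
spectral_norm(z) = 1.12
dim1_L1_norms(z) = [0.74, 1.44]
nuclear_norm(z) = 1.46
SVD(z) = [[-0.44,0.9], [0.9,0.44]] @ diag([1.1160882271908836, 0.3422675402750171]) @ [[0.03,0.79,0.61], [-0.27,-0.58,0.76]]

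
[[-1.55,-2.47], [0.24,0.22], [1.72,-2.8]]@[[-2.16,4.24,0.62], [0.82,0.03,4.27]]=[[1.32, -6.65, -11.51], [-0.34, 1.02, 1.09], [-6.01, 7.21, -10.89]]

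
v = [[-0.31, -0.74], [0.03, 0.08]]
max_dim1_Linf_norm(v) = 0.74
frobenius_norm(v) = 0.81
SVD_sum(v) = [[-0.31, -0.74], [0.03, 0.08]] + [[-0.0, 0.0],[-0.00, 0.0]]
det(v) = -0.00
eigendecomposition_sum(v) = [[-0.31,  -0.71], [0.03,  0.07]] + [[-0.0, -0.03],  [0.0, 0.01]]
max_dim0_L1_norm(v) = 0.82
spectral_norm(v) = 0.81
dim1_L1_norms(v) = [1.05, 0.11]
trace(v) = -0.23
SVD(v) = [[-0.99, 0.11], [0.11, 0.99]] @ diag([0.8068392750788614, 0.0032224509642839005]) @ [[0.39, 0.92], [-0.92, 0.39]]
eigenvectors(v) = [[-1.00,0.92], [0.09,-0.4]]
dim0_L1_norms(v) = [0.34, 0.82]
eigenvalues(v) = [-0.24, 0.01]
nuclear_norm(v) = 0.81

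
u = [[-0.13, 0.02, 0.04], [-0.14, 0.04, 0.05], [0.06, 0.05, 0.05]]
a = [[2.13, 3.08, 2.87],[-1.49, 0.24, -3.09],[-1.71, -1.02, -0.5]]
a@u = [[-0.54, 0.31, 0.38], [-0.03, -0.17, -0.2], [0.34, -0.1, -0.14]]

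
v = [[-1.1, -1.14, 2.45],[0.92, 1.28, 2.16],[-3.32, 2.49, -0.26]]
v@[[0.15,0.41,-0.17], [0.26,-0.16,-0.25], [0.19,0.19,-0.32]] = [[0.0, 0.2, -0.31], [0.88, 0.58, -1.17], [0.10, -1.81, 0.03]]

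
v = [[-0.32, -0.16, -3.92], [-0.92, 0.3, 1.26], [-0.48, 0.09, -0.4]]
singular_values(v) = [4.14, 1.11, 0.0]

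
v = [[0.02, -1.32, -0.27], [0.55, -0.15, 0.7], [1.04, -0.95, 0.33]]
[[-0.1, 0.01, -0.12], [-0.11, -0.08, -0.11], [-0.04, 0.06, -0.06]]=v@[[0.16, 0.19, 0.15], [0.13, 0.05, 0.14], [-0.25, -0.26, -0.24]]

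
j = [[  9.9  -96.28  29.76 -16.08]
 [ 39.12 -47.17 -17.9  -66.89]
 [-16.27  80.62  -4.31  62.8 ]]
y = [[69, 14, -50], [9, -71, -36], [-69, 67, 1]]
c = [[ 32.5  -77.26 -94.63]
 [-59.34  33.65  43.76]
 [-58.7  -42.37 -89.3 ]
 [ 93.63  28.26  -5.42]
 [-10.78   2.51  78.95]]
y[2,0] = -69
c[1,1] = 33.65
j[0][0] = 9.9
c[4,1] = 2.51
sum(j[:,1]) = -62.829999999999984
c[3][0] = 93.63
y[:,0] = [69, 9, -69]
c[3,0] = 93.63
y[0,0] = 69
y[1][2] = -36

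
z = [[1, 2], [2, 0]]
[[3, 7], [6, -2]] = z@[[3, -1], [0, 4]]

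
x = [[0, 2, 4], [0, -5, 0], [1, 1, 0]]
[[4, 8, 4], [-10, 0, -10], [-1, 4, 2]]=x @ [[-3, 4, 0], [2, 0, 2], [0, 2, 0]]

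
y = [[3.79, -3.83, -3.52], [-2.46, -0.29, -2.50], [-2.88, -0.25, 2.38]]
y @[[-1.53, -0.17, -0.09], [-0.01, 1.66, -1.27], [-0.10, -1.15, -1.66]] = [[-5.41,  -2.95,  10.37], [4.02,  2.81,  4.74], [4.17,  -2.66,  -3.37]]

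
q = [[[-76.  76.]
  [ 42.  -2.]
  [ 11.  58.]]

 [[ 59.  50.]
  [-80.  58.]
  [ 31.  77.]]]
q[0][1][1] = -2.0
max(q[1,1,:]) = 58.0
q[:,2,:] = [[11.0, 58.0], [31.0, 77.0]]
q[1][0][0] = 59.0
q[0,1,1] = -2.0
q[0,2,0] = 11.0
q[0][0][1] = 76.0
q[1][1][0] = -80.0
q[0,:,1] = [76.0, -2.0, 58.0]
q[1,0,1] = 50.0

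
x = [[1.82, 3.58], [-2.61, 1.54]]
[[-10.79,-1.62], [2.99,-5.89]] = x @[[-2.25, 1.53],  [-1.87, -1.23]]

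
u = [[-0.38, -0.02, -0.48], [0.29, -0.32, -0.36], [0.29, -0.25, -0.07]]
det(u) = 0.018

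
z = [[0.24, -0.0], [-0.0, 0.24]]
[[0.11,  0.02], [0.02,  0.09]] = z @ [[0.46, 0.08], [0.08, 0.36]]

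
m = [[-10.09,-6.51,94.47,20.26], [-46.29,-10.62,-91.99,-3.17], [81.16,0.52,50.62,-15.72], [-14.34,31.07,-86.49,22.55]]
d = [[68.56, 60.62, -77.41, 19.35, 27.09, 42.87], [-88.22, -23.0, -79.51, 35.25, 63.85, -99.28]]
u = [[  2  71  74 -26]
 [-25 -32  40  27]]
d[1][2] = -79.51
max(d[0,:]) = 68.56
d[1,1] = -23.0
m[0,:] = [-10.09, -6.51, 94.47, 20.26]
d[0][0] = 68.56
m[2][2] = 50.62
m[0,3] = 20.26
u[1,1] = -32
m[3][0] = -14.34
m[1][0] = -46.29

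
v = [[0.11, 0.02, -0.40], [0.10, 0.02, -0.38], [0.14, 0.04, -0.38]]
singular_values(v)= [0.7, 0.03, 0.0]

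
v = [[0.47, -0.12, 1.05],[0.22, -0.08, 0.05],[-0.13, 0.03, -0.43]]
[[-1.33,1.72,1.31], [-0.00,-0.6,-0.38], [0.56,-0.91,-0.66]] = v @ [[0.25, -2.37, -0.85],[-0.16, 2.83, 3.7],[-1.40, 3.02, 2.05]]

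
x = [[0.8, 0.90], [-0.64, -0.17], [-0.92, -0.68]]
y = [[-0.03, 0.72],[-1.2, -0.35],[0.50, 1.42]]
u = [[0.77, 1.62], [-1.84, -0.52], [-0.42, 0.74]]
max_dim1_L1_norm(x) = 1.7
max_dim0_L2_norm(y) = 1.63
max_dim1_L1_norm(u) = 2.39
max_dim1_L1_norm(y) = 1.92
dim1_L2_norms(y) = [0.72, 1.25, 1.51]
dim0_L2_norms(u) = [2.04, 1.86]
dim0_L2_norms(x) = [1.38, 1.14]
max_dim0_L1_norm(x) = 2.36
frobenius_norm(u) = 2.76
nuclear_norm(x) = 2.09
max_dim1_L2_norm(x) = 1.2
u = y + x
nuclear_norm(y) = 2.82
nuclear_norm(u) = 3.76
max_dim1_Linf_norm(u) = 1.84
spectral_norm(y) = 1.84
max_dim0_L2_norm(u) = 2.04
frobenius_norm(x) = 1.79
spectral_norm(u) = 2.39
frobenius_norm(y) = 2.09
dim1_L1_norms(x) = [1.7, 0.81, 1.6]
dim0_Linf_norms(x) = [0.92, 0.9]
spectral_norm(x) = 1.76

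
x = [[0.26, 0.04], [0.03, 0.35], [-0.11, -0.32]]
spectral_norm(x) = 0.50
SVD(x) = [[-0.25, 0.94], [-0.69, -0.34], [0.68, -0.00]] @ diag([0.49555695383755843, 0.24803891933170488]) @ [[-0.32, -0.95], [0.95, -0.32]]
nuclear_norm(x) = 0.74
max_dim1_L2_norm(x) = 0.35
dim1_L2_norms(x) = [0.26, 0.35, 0.34]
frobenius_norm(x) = 0.55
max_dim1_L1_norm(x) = 0.43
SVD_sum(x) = [[0.04,  0.12], [0.11,  0.32], [-0.11,  -0.32]] + [[0.22, -0.08], [-0.08, 0.03], [-0.00, 0.0]]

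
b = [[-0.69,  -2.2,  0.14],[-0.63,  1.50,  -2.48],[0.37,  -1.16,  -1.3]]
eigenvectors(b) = [[-0.52,0.94,0.8], [0.81,0.31,0.45], [-0.28,0.12,0.4]]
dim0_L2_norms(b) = [1.0, 2.9, 2.8]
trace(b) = -0.49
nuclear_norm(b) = 6.59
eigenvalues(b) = [2.76, -1.4, -1.86]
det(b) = 7.18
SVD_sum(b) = [[0.10, -1.24, 1.13], [-0.16, 2.08, -1.89], [0.00, -0.00, 0.0]] + [[-0.25, -1.00, -1.08],[-0.15, -0.6, -0.65],[-0.28, -1.11, -1.19]] + [[-0.53, 0.04, 0.09], [-0.32, 0.02, 0.05], [0.65, -0.05, -0.11]]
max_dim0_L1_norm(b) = 4.86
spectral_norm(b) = 3.27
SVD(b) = [[0.51, 0.62, -0.59],[-0.86, 0.37, -0.35],[0.00, 0.69, 0.72]] @ diag([3.2734692470074886, 2.3989470920481697, 0.9137570456362325]) @ [[0.06, -0.74, 0.67], [-0.17, -0.67, -0.72], [0.98, -0.07, -0.16]]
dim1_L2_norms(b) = [2.31, 2.97, 1.78]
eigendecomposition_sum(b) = [[0.33, -1.31, 0.81], [-0.5, 2.01, -1.24], [0.17, -0.69, 0.43]] + [[-1.9, 0.04, 3.69], [-0.63, 0.01, 1.22], [-0.25, 0.01, 0.49]] + [[0.88, -0.93, -4.36],  [0.5, -0.52, -2.45],  [0.45, -0.47, -2.21]]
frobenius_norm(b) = 4.16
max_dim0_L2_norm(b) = 2.9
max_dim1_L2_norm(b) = 2.97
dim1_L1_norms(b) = [3.03, 4.61, 2.83]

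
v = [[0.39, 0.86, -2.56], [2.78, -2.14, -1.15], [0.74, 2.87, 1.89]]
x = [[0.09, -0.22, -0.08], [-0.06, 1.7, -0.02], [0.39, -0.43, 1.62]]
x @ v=[[-0.64, 0.32, -0.13], [4.69, -3.75, -1.84], [0.16, 5.9, 2.56]]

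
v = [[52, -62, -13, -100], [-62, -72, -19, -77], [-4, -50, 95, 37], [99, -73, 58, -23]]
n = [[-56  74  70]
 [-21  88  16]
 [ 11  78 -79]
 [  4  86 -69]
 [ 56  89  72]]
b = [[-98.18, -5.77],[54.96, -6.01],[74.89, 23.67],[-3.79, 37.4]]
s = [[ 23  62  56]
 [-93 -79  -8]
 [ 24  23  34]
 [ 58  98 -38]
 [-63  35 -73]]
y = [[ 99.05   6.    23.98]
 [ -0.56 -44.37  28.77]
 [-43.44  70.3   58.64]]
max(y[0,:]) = 99.05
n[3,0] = 4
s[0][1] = 62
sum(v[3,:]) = 61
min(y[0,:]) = 6.0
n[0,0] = -56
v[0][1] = -62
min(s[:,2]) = -73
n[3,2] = -69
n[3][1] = 86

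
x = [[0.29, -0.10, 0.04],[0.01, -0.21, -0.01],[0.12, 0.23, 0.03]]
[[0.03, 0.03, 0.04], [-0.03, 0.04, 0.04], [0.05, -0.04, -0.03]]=x @ [[0.17, 0.04, 0.08], [0.15, -0.19, -0.19], [-0.23, 0.00, 0.06]]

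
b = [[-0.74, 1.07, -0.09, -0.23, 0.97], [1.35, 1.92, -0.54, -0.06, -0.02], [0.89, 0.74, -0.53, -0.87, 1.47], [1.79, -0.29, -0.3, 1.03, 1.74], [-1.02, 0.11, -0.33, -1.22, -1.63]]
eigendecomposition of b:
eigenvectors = [[(0.29+0j),0.29+0.13j,0.29-0.13j,(0.67+0j),(-0.2+0j)], [0.91+0.00j,0.03-0.05j,0.03+0.05j,-0.35+0.00j,-0.10+0.00j], [(0.29+0j),(0.68+0j),0.68-0.00j,(-0.44+0j),-0.80+0.00j], [(0.02+0j),0.27-0.38j,(0.27+0.38j),(-0.43+0j),(0.55+0j)], [(-0.08+0j),-0.09+0.47j,-0.09-0.47j,-0.22+0.00j,(-0.1+0j)]]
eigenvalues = [(2.18+0j), (-0.64+1.61j), (-0.64-1.61j), (-1.41+0j), (0.56+0j)]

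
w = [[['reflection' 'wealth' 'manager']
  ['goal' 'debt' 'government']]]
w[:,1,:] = [['goal', 'debt', 'government']]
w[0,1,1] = 'debt'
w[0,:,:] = [['reflection', 'wealth', 'manager'], ['goal', 'debt', 'government']]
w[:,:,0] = [['reflection', 'goal']]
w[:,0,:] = [['reflection', 'wealth', 'manager']]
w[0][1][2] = 'government'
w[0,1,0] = 'goal'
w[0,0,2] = 'manager'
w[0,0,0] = 'reflection'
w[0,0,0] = 'reflection'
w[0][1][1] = 'debt'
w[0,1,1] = 'debt'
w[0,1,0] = 'goal'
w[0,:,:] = [['reflection', 'wealth', 'manager'], ['goal', 'debt', 'government']]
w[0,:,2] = ['manager', 'government']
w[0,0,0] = 'reflection'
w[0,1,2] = 'government'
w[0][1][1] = 'debt'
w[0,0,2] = 'manager'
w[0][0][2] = 'manager'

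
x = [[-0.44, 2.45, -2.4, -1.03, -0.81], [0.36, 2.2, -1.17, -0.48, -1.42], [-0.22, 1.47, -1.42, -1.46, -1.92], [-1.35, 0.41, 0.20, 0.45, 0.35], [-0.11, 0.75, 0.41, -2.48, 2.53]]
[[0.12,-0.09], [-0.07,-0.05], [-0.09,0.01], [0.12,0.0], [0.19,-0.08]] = x @[[-0.06, -0.02], [0.01, -0.03], [-0.07, 0.03], [0.02, -0.01], [0.1, -0.04]]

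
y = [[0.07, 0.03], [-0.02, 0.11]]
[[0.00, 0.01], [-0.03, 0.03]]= y @ [[0.15, -0.0], [-0.22, 0.23]]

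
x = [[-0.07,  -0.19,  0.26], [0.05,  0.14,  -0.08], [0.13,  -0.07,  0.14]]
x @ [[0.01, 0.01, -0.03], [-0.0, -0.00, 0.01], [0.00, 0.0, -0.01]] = [[-0.00,-0.0,-0.00], [0.00,0.00,0.00], [0.00,0.00,-0.01]]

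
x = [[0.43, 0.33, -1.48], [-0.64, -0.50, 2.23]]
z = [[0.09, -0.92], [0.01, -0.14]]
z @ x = [[0.63, 0.49, -2.18], [0.09, 0.07, -0.33]]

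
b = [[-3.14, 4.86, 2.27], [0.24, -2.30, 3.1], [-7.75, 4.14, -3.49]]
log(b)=[[0.85+0.36j, 1.51-0.49j, 1.13+0.18j], [-1.24-1.27j, (2.65+1.74j), (0.61-0.64j)], [-1.06+2.06j, (-1.23-2.82j), (1.42+1.04j)]]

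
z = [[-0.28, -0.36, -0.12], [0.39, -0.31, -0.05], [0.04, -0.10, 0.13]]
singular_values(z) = [0.51, 0.47, 0.15]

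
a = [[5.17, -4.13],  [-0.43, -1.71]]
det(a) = -10.617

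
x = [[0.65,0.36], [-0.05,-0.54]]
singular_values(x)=[0.83, 0.4]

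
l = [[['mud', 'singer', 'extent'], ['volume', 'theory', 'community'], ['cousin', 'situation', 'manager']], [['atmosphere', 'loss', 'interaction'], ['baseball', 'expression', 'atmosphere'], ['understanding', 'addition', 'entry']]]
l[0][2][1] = 'situation'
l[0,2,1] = 'situation'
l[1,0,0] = 'atmosphere'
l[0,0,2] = 'extent'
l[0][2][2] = 'manager'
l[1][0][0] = 'atmosphere'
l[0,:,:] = [['mud', 'singer', 'extent'], ['volume', 'theory', 'community'], ['cousin', 'situation', 'manager']]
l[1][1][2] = 'atmosphere'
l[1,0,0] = 'atmosphere'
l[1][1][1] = 'expression'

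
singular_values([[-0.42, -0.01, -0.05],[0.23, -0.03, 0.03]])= [0.48, 0.03]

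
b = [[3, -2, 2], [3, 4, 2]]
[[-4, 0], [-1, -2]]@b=[[-12, 8, -8], [-9, -6, -6]]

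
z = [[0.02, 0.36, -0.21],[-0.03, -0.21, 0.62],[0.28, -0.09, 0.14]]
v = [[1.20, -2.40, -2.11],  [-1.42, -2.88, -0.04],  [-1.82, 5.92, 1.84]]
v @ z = [[-0.49, 1.13, -2.04], [0.05, 0.10, -1.49], [0.3, -2.06, 4.31]]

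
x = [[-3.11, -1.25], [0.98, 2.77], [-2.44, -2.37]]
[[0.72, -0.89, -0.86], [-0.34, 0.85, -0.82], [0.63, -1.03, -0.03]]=x@[[-0.21, 0.19, 0.46], [-0.05, 0.24, -0.46]]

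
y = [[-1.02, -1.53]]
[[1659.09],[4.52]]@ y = [[-1692.27, -2538.41],[-4.61, -6.92]]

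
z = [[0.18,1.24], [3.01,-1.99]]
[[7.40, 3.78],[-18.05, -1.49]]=z @[[-1.87, 1.39], [6.24, 2.85]]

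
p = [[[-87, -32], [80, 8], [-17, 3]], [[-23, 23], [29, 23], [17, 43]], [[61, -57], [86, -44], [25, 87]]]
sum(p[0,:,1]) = -21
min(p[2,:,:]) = -57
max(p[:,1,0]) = 86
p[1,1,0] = 29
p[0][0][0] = -87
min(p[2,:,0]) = 25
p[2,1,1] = -44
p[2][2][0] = 25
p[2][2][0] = 25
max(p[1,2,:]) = 43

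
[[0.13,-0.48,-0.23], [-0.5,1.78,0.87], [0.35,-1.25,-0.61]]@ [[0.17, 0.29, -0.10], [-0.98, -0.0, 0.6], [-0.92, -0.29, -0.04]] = [[0.7, 0.10, -0.29], [-2.63, -0.4, 1.08], [1.85, 0.28, -0.76]]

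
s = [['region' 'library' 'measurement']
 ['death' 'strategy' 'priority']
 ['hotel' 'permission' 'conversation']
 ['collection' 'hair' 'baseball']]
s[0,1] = 'library'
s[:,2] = ['measurement', 'priority', 'conversation', 'baseball']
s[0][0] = 'region'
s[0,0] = 'region'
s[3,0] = 'collection'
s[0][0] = 'region'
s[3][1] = 'hair'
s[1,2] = 'priority'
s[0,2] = 'measurement'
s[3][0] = 'collection'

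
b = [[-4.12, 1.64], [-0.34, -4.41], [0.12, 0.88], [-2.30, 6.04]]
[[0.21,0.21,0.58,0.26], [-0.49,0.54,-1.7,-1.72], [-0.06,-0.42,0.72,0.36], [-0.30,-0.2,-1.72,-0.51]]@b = [[-1.46,1.50], [5.59,-15.07], [-0.35,4.56], [2.27,-4.2]]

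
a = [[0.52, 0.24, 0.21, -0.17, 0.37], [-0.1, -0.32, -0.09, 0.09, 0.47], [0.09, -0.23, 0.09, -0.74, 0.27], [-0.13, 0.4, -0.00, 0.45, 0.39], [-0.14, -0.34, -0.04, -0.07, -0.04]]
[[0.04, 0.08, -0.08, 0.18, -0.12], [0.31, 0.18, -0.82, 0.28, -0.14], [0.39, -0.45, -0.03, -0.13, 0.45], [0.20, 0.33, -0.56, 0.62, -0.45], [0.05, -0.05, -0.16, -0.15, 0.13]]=a@[[-0.56, 0.26, 0.45, -0.24, -0.2], [0.1, -0.18, 0.64, 0.42, -0.11], [-0.03, 0.22, -0.6, -0.14, -0.05], [-0.39, 0.79, -0.62, 0.27, -0.71], [0.67, 0.20, -1.22, 0.76, -0.28]]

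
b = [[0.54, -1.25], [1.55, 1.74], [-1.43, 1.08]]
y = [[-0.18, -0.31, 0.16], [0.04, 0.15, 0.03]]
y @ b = [[-0.81,-0.14], [0.21,0.24]]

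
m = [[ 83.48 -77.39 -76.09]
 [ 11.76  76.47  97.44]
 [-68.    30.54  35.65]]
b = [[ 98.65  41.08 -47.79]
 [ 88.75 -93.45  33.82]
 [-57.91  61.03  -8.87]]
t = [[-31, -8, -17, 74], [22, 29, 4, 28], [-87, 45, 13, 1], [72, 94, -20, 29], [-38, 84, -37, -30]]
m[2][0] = -68.0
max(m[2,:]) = 35.65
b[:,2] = [-47.79, 33.82, -8.87]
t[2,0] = -87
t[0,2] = -17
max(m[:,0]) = 83.48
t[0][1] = -8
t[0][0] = -31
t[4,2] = -37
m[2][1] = 30.54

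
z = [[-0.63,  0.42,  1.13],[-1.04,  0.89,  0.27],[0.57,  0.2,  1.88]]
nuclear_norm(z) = 4.10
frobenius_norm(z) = 2.77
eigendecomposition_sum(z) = [[-0.67, 0.15, 0.28], [-0.49, 0.11, 0.21], [0.19, -0.04, -0.08]] + [[-0.06, 0.10, 0.04],  [-0.52, 0.84, 0.31],  [0.12, -0.19, -0.07]] + [[0.10, 0.17, 0.81],[-0.03, -0.05, -0.24],[0.26, 0.43, 2.03]]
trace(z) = 2.14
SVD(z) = [[0.54, -0.34, 0.77], [0.25, -0.81, -0.53], [0.8, 0.48, -0.36]] @ diag([2.2765140205820718, 1.5631459598803055, 0.2648747292648476]) @ [[-0.06, 0.27, 0.96], [0.85, -0.49, 0.19], [-0.52, -0.83, 0.20]]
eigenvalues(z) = [-0.64, 0.7, 2.08]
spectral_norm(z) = 2.28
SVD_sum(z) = [[-0.08, 0.33, 1.19], [-0.04, 0.15, 0.54], [-0.11, 0.49, 1.76]] + [[-0.45,  0.26,  -0.10],[-1.08,  0.62,  -0.24],[0.63,  -0.37,  0.14]] + [[-0.11, -0.17, 0.04],[0.07, 0.12, -0.03],[0.05, 0.08, -0.02]]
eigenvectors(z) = [[0.79, -0.12, 0.37], [0.57, -0.97, -0.11], [-0.22, 0.22, 0.92]]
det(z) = -0.94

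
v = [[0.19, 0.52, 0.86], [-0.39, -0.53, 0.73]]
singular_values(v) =[1.13, 0.85]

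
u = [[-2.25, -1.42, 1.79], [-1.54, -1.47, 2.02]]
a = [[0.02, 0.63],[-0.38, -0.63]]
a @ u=[[-1.02, -0.95, 1.31], [1.83, 1.47, -1.95]]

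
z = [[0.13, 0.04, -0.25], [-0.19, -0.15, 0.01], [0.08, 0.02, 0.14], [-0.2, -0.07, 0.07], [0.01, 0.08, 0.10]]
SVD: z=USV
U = [[-0.65,-0.49,-0.07], [0.52,-0.47,0.38], [0.03,0.56,0.57], [0.55,-0.19,-0.41], [0.05,0.43,-0.59]]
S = [0.39, 0.28, 0.08]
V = [[-0.75, -0.36, 0.55], [0.41, 0.4, 0.82], [0.51, -0.84, 0.15]]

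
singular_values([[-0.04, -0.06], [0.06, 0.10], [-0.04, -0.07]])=[0.16, 0.0]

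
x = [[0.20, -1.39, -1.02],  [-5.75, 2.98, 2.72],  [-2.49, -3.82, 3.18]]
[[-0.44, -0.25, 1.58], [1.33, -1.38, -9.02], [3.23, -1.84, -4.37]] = x@[[0.00, 0.36, 0.96], [-0.23, 0.24, -0.29], [0.74, -0.01, -0.97]]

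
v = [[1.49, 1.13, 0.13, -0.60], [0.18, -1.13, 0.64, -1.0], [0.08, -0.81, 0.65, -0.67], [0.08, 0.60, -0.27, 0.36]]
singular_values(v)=[2.25, 1.9, 0.16, 0.0]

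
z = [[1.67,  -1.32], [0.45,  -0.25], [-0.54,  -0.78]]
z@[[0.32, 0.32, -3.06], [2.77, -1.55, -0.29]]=[[-3.12, 2.58, -4.73], [-0.55, 0.53, -1.3], [-2.33, 1.04, 1.88]]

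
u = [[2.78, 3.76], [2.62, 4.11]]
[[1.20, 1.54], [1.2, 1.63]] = u@[[0.27, 0.12], [0.12, 0.32]]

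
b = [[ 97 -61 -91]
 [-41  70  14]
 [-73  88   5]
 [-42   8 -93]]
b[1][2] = 14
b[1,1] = 70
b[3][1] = 8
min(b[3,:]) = -93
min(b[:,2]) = -93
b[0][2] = -91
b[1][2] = 14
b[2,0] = -73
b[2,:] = [-73, 88, 5]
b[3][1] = 8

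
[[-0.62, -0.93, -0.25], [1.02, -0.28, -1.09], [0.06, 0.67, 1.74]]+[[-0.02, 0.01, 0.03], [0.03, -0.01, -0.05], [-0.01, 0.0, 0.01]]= [[-0.64, -0.92, -0.22],  [1.05, -0.29, -1.14],  [0.05, 0.67, 1.75]]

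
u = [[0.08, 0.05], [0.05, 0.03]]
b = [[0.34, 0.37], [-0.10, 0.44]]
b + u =[[0.42, 0.42], [-0.05, 0.47]]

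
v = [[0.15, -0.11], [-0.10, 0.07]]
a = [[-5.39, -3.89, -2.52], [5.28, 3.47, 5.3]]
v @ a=[[-1.39, -0.97, -0.96], [0.91, 0.63, 0.62]]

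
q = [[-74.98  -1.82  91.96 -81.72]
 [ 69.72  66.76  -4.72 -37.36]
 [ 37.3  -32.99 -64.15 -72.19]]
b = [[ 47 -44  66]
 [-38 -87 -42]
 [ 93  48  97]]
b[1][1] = -87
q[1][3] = -37.36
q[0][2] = 91.96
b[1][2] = -42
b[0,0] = 47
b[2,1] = 48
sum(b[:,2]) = 121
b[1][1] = -87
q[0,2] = 91.96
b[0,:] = [47, -44, 66]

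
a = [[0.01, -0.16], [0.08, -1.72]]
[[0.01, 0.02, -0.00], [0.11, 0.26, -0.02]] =a@[[0.05,0.08,-0.00], [-0.06,-0.15,0.01]]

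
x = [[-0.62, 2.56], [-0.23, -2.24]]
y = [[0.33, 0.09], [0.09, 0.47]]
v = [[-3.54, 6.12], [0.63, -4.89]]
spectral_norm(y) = 0.51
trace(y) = 0.80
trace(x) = -2.86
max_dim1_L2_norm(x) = 2.63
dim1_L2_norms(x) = [2.63, 2.25]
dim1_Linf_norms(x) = [2.56, 2.24]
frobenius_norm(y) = 0.59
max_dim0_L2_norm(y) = 0.48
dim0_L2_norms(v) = [3.6, 7.83]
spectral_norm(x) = 3.42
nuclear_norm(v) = 10.06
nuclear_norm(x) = 4.00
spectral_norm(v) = 8.47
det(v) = 13.45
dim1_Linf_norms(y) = [0.33, 0.47]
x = v @ y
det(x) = 1.98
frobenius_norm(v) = 8.62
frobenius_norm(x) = 3.47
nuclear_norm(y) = 0.80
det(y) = 0.15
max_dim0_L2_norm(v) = 7.83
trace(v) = -8.43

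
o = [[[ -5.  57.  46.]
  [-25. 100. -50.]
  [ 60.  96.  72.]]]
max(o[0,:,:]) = 100.0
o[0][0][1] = 57.0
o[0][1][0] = -25.0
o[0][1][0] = -25.0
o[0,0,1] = 57.0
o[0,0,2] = 46.0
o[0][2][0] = 60.0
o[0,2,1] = 96.0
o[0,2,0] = 60.0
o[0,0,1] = 57.0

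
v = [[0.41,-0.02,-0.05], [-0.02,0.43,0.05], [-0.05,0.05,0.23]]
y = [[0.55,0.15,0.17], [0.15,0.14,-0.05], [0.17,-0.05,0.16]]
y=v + [[0.14, 0.17, 0.22],  [0.17, -0.29, -0.10],  [0.22, -0.10, -0.07]]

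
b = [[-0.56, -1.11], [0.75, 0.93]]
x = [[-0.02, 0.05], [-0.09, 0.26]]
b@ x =[[0.11,-0.32],[-0.10,0.28]]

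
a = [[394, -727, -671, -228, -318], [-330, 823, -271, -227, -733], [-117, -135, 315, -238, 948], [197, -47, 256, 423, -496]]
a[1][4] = -733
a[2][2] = 315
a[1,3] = -227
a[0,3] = -228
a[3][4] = -496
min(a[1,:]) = -733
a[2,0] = -117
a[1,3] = -227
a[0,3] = -228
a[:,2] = [-671, -271, 315, 256]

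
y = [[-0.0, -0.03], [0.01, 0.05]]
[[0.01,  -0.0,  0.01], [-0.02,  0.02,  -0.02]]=y @ [[-1.38, 1.00, -1.36], [-0.21, 0.15, -0.21]]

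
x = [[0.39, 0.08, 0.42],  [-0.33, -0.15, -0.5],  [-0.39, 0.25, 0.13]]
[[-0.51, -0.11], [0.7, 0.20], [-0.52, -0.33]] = x @ [[-0.11, 0.31],[-1.85, -0.60],[-0.77, -0.43]]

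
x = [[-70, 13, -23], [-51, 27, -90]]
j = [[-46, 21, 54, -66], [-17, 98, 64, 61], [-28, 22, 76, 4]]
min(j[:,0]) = -46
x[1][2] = -90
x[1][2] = -90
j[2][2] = 76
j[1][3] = 61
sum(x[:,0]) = -121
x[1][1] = 27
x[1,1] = 27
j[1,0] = -17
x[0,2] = -23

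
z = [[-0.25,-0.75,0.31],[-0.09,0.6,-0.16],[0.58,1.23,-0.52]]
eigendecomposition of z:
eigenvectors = [[0.46, 0.24, -0.44],[-0.08, 0.29, 0.69],[-0.88, 0.92, 0.57]]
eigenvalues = [-0.72, 0.02, 0.53]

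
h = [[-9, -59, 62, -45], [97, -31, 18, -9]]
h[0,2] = 62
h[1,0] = 97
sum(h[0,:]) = -51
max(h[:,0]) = 97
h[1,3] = -9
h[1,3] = -9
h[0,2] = 62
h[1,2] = 18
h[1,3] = -9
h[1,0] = 97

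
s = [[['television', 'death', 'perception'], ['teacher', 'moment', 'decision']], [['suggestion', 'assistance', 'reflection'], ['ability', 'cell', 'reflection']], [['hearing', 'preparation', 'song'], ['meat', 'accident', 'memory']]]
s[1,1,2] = 'reflection'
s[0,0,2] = 'perception'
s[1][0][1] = 'assistance'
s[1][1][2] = 'reflection'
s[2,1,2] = 'memory'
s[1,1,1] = 'cell'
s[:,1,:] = [['teacher', 'moment', 'decision'], ['ability', 'cell', 'reflection'], ['meat', 'accident', 'memory']]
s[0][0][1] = 'death'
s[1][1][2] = 'reflection'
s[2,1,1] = 'accident'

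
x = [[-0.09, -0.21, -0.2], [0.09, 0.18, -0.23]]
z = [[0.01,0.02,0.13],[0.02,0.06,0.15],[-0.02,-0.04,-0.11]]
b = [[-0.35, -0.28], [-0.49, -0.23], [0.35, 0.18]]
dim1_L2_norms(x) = [0.3, 0.31]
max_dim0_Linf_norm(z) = 0.15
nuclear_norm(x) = 0.61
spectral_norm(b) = 0.80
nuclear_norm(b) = 0.88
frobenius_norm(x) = 0.43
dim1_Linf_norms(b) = [0.35, 0.49, 0.35]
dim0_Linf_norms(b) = [0.49, 0.28]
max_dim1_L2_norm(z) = 0.16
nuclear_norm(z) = 0.27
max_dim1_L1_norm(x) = 0.5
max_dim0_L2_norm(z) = 0.23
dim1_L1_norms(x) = [0.5, 0.5]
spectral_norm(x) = 0.31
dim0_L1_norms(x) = [0.18, 0.39, 0.43]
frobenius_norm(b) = 0.81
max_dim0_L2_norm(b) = 0.7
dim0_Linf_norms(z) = [0.02, 0.06, 0.15]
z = b @ x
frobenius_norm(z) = 0.24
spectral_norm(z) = 0.24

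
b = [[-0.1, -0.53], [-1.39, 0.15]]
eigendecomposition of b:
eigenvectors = [[-0.58, 0.47], [-0.81, -0.88]]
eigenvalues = [-0.84, 0.89]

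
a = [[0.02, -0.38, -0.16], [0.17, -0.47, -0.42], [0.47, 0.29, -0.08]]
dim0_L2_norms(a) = [0.5, 0.67, 0.46]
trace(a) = -0.53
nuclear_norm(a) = 1.40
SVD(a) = [[-0.53, -0.06, -0.85], [-0.82, 0.30, 0.49], [0.23, 0.95, -0.21]] @ diag([0.770644523346366, 0.5561224353359787, 0.06953312557502908]) @ [[-0.05, 0.85, 0.53], [0.89, 0.28, -0.35], [-0.44, 0.46, -0.77]]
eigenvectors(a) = [[-0.52+0.00j, -0.26+0.32j, (-0.26-0.32j)],[0.41+0.00j, (-0.09+0.62j), -0.09-0.62j],[-0.75+0.00j, 0.66+0.00j, (0.66-0j)]]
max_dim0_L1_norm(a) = 1.14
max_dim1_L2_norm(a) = 0.65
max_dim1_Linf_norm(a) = 0.47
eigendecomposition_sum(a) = [[0.05+0.00j,-0.02-0.00j,(0.02-0j)], [(-0.04+0j),0.02+0.00j,-0.01+0.00j], [(0.07+0j),-0.03-0.00j,0.02-0.00j]] + [[-0.01+0.15j, (-0.18-0.02j), -0.09-0.11j],[0.10+0.21j, -0.24+0.12j, -0.20-0.08j],[0.20-0.14j, 0.16+0.24j, (-0.05+0.23j)]] + [[-0.01-0.15j, -0.18+0.02j, -0.09+0.11j], [(0.1-0.21j), -0.24-0.12j, -0.20+0.08j], [(0.2+0.14j), 0.16-0.24j, -0.05-0.23j]]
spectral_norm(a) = 0.77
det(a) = 0.03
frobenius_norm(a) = 0.95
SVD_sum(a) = [[0.02, -0.34, -0.22], [0.03, -0.53, -0.33], [-0.01, 0.15, 0.09]] + [[-0.03, -0.01, 0.01], [0.15, 0.05, -0.06], [0.47, 0.15, -0.19]] + [[0.03, -0.03, 0.05], [-0.02, 0.02, -0.03], [0.01, -0.01, 0.01]]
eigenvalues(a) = [(0.09+0j), (-0.31+0.5j), (-0.31-0.5j)]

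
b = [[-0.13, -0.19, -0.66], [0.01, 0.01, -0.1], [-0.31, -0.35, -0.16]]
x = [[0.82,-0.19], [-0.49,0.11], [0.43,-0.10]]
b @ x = [[-0.30, 0.07],[-0.04, 0.01],[-0.15, 0.04]]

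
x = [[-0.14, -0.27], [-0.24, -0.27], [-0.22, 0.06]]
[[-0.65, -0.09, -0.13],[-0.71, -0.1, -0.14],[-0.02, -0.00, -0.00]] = x@[[0.67, 0.09, 0.13], [2.05, 0.29, 0.4]]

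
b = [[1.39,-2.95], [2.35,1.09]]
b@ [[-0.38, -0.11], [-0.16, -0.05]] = [[-0.06,-0.01], [-1.07,-0.31]]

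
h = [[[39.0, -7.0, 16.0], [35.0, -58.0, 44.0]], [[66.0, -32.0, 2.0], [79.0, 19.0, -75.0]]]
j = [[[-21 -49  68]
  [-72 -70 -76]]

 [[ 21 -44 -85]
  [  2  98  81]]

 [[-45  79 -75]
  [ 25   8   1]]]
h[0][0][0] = 39.0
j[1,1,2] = 81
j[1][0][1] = -44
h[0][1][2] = 44.0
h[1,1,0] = 79.0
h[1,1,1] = 19.0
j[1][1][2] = 81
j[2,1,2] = 1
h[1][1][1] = 19.0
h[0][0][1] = -7.0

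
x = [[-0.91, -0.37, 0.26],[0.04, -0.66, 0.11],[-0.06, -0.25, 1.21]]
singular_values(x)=[1.38, 0.87, 0.59]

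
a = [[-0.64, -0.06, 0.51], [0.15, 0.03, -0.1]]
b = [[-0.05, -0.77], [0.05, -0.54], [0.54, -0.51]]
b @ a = [[-0.08,-0.02,0.05], [-0.11,-0.02,0.08], [-0.42,-0.05,0.33]]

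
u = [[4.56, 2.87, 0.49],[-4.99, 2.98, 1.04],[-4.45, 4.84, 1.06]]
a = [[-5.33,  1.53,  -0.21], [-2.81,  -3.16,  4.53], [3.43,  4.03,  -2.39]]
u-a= [[9.89, 1.34, 0.70], [-2.18, 6.14, -3.49], [-7.88, 0.81, 3.45]]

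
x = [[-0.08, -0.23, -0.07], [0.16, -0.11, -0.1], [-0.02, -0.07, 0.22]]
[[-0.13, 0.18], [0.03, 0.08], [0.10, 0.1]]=x @ [[0.66,0.04], [0.16,-0.87], [0.58,0.2]]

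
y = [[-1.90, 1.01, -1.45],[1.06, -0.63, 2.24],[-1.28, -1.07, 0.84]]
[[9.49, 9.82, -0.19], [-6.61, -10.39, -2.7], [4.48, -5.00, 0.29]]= y@ [[-4.22, -0.95, 0.41], [0.15, 3.23, -2.39], [-0.91, -3.28, -2.07]]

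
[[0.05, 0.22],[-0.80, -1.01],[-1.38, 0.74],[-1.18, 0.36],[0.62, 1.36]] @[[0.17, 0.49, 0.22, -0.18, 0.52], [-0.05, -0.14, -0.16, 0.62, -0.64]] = [[-0.0, -0.01, -0.02, 0.13, -0.11], [-0.09, -0.25, -0.01, -0.48, 0.23], [-0.27, -0.78, -0.42, 0.71, -1.19], [-0.22, -0.63, -0.32, 0.44, -0.84], [0.04, 0.11, -0.08, 0.73, -0.55]]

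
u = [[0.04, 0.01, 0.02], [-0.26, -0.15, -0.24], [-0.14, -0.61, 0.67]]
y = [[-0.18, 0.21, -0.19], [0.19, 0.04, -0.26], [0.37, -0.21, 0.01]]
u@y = [[0.0, 0.00, -0.01], [-0.07, -0.01, 0.09], [0.16, -0.19, 0.19]]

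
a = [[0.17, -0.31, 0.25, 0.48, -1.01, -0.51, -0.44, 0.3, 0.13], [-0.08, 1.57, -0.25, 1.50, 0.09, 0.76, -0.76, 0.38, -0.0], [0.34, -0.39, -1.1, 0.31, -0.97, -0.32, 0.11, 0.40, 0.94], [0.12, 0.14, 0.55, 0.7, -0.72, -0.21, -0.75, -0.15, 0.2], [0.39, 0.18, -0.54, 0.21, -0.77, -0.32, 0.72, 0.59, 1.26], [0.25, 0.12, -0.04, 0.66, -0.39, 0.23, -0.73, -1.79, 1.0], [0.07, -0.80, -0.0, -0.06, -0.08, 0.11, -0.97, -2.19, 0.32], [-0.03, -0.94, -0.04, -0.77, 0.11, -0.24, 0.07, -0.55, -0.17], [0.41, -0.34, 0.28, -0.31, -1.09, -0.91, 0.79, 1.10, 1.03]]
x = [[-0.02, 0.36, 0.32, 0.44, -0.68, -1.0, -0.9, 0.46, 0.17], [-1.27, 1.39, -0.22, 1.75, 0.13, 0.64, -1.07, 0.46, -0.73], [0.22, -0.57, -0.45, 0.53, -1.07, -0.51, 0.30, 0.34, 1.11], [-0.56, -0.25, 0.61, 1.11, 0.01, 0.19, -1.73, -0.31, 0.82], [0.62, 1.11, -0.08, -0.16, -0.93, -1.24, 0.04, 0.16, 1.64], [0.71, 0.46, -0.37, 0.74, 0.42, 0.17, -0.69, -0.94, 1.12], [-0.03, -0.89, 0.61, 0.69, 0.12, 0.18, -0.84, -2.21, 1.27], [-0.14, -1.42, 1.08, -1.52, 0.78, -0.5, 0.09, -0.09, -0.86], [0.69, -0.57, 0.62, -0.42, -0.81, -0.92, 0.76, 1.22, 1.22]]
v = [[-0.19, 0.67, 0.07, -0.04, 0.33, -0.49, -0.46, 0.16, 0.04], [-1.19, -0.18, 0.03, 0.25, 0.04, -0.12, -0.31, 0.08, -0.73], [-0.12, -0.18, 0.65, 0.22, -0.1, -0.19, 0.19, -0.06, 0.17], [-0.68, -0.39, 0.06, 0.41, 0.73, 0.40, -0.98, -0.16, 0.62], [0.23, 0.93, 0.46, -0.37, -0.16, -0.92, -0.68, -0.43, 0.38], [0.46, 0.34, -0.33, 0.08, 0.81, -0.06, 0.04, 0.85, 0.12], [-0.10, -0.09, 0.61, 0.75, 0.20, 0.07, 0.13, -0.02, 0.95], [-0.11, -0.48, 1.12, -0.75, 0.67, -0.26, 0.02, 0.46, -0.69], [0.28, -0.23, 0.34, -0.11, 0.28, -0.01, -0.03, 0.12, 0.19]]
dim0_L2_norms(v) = [1.51, 1.39, 1.58, 1.25, 1.38, 1.17, 1.34, 1.09, 1.59]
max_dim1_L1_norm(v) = 4.56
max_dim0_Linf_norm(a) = 2.19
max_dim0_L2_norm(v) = 1.59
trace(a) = 0.31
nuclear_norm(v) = 10.02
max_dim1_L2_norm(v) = 1.81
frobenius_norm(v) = 4.13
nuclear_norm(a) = 12.75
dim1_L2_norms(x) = [1.71, 3.0, 1.92, 2.4, 2.6, 2.05, 2.98, 2.67, 2.53]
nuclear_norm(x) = 17.84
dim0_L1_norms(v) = [3.36, 3.49, 3.67, 2.98, 3.32, 2.52, 2.84, 2.34, 3.89]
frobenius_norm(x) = 7.40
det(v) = 0.00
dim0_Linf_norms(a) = [0.41, 1.57, 1.1, 1.5, 1.09, 0.91, 0.97, 2.19, 1.26]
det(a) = 0.00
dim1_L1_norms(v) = [2.45, 2.93, 1.88, 4.43, 4.56, 3.09, 2.92, 4.56, 1.59]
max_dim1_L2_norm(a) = 2.55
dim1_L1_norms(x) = [4.35, 7.66, 5.1, 5.59, 5.98, 5.62, 6.84, 6.48, 7.23]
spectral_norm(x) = 4.26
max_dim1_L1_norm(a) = 6.26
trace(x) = 1.56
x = v + a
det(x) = -16.67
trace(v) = 1.25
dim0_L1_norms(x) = [4.26, 7.02, 4.36, 7.36, 4.95, 5.35, 6.42, 6.19, 8.94]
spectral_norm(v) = 1.98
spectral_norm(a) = 3.71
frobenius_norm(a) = 6.06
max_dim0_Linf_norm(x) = 2.21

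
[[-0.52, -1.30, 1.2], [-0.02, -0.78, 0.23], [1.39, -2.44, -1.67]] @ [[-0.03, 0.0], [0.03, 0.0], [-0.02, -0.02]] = [[-0.05,  -0.02],[-0.03,  -0.00],[-0.08,  0.03]]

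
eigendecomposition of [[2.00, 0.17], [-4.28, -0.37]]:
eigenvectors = [[0.42, -0.08],[-0.91, 1.00]]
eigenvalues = [1.64, -0.01]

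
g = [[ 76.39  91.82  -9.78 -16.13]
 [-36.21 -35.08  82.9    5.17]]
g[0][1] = 91.82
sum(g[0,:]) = 142.29999999999998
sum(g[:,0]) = 40.18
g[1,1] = -35.08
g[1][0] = -36.21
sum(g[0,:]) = 142.29999999999998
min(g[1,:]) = -36.21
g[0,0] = 76.39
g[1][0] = -36.21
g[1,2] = 82.9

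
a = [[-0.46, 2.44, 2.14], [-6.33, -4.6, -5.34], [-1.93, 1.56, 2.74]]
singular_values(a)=[9.8, 4.19, 0.71]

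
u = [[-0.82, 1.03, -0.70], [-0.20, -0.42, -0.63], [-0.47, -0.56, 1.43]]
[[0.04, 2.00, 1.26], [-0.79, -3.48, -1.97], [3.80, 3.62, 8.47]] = u @ [[-1.92, -1.08, -4.89], [-0.15, 3.49, 0.35], [1.97, 3.54, 4.45]]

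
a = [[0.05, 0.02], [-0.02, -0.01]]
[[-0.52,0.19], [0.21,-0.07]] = a@ [[-9.87,  4.6], [-1.54,  -2.15]]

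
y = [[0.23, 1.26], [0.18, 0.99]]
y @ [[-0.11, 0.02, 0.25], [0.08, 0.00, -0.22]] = [[0.08,0.00,-0.22], [0.06,0.0,-0.17]]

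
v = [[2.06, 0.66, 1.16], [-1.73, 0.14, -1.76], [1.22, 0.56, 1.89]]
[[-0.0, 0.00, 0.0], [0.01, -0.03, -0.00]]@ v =[[0.0, 0.00, 0.0],[0.07, 0.0, 0.06]]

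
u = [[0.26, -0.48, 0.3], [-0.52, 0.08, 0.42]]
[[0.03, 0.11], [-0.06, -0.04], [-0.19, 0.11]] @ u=[[-0.05, -0.01, 0.06], [0.01, 0.03, -0.03], [-0.11, 0.10, -0.01]]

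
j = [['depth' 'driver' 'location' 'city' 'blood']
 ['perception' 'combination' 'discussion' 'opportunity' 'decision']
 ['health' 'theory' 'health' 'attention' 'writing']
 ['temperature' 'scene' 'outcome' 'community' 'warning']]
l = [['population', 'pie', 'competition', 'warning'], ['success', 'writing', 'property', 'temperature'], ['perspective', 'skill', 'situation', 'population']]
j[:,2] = ['location', 'discussion', 'health', 'outcome']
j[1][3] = 'opportunity'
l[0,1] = 'pie'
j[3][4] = 'warning'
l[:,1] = ['pie', 'writing', 'skill']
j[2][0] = 'health'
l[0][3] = 'warning'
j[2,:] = ['health', 'theory', 'health', 'attention', 'writing']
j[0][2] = 'location'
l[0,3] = 'warning'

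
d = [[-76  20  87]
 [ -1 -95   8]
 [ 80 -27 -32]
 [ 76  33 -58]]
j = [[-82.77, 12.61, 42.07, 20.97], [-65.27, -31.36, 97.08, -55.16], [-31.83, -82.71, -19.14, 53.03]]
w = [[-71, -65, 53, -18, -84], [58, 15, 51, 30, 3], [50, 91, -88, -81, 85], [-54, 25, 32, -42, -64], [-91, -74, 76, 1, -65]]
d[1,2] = 8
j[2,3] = 53.03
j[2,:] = [-31.83, -82.71, -19.14, 53.03]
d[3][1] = 33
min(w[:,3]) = -81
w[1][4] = 3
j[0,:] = [-82.77, 12.61, 42.07, 20.97]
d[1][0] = -1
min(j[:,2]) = -19.14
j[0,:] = [-82.77, 12.61, 42.07, 20.97]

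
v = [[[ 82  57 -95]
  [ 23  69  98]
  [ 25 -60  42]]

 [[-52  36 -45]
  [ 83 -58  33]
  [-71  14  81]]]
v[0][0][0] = 82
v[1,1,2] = 33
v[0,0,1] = 57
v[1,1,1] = -58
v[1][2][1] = 14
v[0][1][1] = 69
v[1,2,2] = 81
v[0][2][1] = -60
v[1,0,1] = 36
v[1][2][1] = 14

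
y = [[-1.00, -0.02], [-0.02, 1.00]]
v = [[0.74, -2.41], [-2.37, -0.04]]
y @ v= [[-0.69, 2.41],[-2.38, 0.01]]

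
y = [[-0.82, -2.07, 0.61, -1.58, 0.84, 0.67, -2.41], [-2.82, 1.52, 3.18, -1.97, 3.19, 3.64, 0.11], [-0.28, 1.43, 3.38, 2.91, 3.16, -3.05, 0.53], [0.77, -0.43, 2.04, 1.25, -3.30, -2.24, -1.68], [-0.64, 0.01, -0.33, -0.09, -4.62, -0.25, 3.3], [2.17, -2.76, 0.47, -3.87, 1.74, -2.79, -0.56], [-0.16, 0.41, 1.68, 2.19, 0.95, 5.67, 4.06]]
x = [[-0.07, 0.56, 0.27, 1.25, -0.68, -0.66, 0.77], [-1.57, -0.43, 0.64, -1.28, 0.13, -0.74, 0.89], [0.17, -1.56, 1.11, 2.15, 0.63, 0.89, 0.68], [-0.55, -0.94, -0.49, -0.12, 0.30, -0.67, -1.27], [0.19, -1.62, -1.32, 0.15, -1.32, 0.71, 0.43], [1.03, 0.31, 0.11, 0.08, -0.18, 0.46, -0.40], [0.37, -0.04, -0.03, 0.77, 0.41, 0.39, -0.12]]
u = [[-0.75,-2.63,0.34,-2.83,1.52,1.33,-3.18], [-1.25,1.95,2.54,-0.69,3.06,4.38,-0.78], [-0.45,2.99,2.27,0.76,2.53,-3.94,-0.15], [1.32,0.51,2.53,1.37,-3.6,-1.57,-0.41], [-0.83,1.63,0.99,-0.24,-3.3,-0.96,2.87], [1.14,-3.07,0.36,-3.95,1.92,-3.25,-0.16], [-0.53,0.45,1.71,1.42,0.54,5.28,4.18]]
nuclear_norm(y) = 37.74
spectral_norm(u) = 9.60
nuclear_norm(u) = 36.47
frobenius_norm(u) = 15.82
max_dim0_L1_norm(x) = 5.8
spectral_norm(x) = 3.51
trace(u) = 2.47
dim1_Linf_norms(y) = [2.41, 3.64, 3.38, 3.3, 4.62, 3.87, 5.67]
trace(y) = 1.98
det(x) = 1.65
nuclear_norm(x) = 12.80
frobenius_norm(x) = 5.71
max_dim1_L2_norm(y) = 7.57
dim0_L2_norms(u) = [2.52, 5.67, 4.71, 5.35, 6.78, 8.85, 6.05]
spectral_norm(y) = 9.88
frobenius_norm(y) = 16.07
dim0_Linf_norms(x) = [1.57, 1.62, 1.32, 2.15, 1.32, 0.89, 1.27]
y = x + u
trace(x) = -0.49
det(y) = 40271.13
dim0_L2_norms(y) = [3.8, 4.08, 5.41, 6.02, 7.55, 8.25, 6.05]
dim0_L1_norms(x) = [3.95, 5.46, 3.97, 5.8, 3.65, 4.52, 4.56]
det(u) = 20857.18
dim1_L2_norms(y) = [3.85, 6.91, 6.45, 5.02, 5.73, 6.22, 7.57]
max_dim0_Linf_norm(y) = 5.67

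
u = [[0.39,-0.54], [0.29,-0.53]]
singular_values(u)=[0.9, 0.06]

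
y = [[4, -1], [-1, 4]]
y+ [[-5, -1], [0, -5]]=[[-1, -2], [-1, -1]]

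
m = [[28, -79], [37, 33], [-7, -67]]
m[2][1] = -67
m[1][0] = 37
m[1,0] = 37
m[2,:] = [-7, -67]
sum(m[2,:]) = -74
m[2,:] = [-7, -67]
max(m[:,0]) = 37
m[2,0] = -7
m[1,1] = 33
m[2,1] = -67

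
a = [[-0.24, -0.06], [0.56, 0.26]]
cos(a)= [[0.99, 0.0], [-0.01, 0.98]]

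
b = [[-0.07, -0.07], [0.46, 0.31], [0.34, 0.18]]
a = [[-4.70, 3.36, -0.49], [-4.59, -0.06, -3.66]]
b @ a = [[0.65, -0.23, 0.29],[-3.58, 1.53, -1.36],[-2.42, 1.13, -0.83]]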